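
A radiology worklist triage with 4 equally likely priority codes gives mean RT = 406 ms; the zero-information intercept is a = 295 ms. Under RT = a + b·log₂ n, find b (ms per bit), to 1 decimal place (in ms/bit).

55.5 ms/bit

log₂(4) = 2 bits.
b = (RT − a)/log₂ n = (406 − 295) / 2 = 55.500 ms/bit.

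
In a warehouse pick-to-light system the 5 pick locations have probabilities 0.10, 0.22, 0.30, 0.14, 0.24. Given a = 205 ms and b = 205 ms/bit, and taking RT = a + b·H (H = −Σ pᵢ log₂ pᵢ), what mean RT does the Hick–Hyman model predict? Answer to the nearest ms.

661 ms

H = 0.10·log₂(1/0.10) + 0.22·log₂(1/0.22) + 0.30·log₂(1/0.30) + 0.14·log₂(1/0.14) + 0.24·log₂(1/0.24) = 2.2251 bits.
RT = 205 + 205 × 2.2251 = 661.15 ms.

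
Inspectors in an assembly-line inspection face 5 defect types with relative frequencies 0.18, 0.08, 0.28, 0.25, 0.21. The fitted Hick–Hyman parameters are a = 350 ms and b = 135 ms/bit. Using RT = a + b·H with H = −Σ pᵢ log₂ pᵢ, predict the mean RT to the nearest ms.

650 ms

H = 0.18·log₂(1/0.18) + 0.08·log₂(1/0.08) + 0.28·log₂(1/0.28) + 0.25·log₂(1/0.25) + 0.21·log₂(1/0.21) = 2.2239 bits.
RT = 350 + 135 × 2.2239 = 650.22 ms.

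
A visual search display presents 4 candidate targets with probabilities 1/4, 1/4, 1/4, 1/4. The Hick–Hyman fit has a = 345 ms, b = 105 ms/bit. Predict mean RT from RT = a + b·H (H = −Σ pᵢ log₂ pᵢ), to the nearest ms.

H = −Σ pᵢ log₂ pᵢ = 0.25·2 + 0.25·2 + 0.25·2 + 0.25·2 = 2.000 bits.
RT = 345 + 105 × 2.000 = 555.00 ms.

555 ms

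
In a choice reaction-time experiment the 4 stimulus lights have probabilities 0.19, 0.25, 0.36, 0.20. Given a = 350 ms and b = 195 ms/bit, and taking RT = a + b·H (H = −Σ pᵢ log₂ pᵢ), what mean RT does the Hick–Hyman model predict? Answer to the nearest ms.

H = 0.19·log₂(1/0.19) + 0.25·log₂(1/0.25) + 0.36·log₂(1/0.36) + 0.20·log₂(1/0.20) = 1.9502 bits.
RT = 350 + 195 × 1.9502 = 730.29 ms.

730 ms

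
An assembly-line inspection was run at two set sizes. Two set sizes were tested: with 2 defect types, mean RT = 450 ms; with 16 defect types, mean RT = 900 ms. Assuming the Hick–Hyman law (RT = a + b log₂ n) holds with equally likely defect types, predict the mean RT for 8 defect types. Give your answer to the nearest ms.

Fit slope and intercept:
  b = (900 − 450) / (log₂ 16 − log₂ 2) = 450 / (4 − 1) = 150 ms/bit
  a = 450 − 150 × 1 = 300 ms
Then RT(8) = 300 + 150 × log₂ 8 = 300 + 150 × 3 ≈ 750.000 ms.

750 ms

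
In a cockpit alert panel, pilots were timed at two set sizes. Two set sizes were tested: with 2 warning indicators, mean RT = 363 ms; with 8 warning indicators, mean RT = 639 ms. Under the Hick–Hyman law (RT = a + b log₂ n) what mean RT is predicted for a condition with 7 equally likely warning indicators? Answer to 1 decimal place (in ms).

RT is linear in log₂ n, so two points fix the line:
  b = (639 − 363) / (log₂ 8 − log₂ 2) = 276 / (3 − 1) = 138.000 ms/bit
  a = 363 − 138.000 × 1 = 225.000 ms
Then RT(7) = 225.000 + 138.000 × log₂ 7 = 225.000 + 138.000 × 2.8074 ≈ 612.415 ms.

612.4 ms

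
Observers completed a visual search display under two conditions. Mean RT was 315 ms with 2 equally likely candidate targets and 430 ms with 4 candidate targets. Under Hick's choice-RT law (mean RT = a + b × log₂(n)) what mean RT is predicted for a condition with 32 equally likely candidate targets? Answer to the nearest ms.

Fit slope and intercept:
  b = (430 − 315) / (log₂ 4 − log₂ 2) = 115 / (2 − 1) = 115 ms/bit
  a = 315 − 115 × 1 = 200 ms
Then RT(32) = 200 + 115 × log₂ 32 = 200 + 115 × 5 ≈ 775.000 ms.

775 ms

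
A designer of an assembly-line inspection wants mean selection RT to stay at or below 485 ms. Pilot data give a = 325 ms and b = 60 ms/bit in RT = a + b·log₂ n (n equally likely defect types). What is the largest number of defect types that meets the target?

Set 325 + 60·log₂ n ≤ 485 → log₂ n ≤ (485 − 325)/60 = 2.6667.
So n ≤ 2^2.6667 = 6.350; the largest integer n is 6.

6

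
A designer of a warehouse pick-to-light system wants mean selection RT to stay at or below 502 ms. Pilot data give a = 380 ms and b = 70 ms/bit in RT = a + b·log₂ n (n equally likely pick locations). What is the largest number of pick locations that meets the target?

Set 380 + 70·log₂ n ≤ 502 → log₂ n ≤ (502 − 380)/70 = 1.7429.
So n ≤ 2^1.7429 = 3.347; the largest integer n is 3.

3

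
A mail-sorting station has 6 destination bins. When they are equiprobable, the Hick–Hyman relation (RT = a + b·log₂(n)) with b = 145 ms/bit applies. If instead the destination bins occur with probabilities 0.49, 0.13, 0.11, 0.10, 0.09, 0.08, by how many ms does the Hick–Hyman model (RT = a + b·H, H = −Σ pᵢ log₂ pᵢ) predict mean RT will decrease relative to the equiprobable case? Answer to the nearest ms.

Equiprobable entropy H₀ = log₂ 6 = 2.5850 bits.
Skewed entropy H = −Σ pᵢ log₂ pᵢ = 2.1736 bits.
ΔRT = b·(H₀ − H) = 145 × 0.4114 = 59.65 ms.

60 ms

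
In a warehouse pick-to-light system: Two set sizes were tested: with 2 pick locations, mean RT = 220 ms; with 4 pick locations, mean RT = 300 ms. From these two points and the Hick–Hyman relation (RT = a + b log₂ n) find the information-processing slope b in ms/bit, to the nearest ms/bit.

b = (RT₂ − RT₁)/(log₂ n₂ − log₂ n₁) = (300 − 220)/(2 − 1) = 80 ms/bit.

80 ms/bit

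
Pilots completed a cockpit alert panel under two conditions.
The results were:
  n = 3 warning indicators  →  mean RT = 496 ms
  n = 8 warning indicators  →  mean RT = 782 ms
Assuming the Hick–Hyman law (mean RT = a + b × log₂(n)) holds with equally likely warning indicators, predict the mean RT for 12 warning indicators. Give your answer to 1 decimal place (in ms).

With log₂ n on the abscissa the relation is linear; from the two conditions:
  b = (782 − 496) / (log₂ 8 − log₂ 3) = 286 / (3 − 1.5850) = 202.115 ms/bit
  a = 496 − 202.115 × 1.5850 = 175.656 ms
Then RT(12) = 175.656 + 202.115 × log₂ 12 = 175.656 + 202.115 × 3.5850 ≈ 900.230 ms.

900.2 ms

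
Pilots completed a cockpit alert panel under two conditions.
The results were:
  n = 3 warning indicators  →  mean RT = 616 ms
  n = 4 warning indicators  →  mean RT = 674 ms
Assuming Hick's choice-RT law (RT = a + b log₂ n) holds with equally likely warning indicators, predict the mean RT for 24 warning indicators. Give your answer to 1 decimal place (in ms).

Fit slope and intercept:
  b = (674 − 616) / (log₂ 4 − log₂ 3) = 58 / (2 − 1.5850) = 139.746 ms/bit
  a = 616 − 139.746 × 1.5850 = 394.507 ms
Then RT(24) = 394.507 + 139.746 × log₂ 24 = 394.507 + 139.746 × 4.5850 ≈ 1035.239 ms.

1035.2 ms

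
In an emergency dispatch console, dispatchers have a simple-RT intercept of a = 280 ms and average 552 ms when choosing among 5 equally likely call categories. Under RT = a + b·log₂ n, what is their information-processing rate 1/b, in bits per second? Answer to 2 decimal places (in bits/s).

8.54 bits/s

b = (552 − 280)/log₂ 5 = 272/2.3219 = 117.144 ms per bit = 0.11714 s/bit; the reciprocal is 8.537 bits/s.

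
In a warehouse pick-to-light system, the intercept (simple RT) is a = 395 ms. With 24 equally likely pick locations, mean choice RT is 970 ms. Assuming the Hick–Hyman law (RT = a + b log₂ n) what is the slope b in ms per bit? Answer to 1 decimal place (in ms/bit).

log₂(24) = 4.5850 bits.
b = (RT − a)/log₂ n = (970 − 395) / 4.5850 = 125.410 ms/bit.

125.4 ms/bit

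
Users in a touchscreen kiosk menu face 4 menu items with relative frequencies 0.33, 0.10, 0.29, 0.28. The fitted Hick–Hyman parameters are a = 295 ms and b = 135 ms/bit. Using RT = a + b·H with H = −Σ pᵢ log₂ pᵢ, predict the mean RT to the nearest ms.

550 ms

H = 0.33·log₂(1/0.33) + 0.10·log₂(1/0.10) + 0.29·log₂(1/0.29) + 0.28·log₂(1/0.28) = 1.8921 bits.
RT = 295 + 135 × 1.8921 = 550.44 ms.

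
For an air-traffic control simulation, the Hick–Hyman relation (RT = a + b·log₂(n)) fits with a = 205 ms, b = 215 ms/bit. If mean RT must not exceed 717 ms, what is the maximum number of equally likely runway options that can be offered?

215·log₂ n ≤ 717 − 205 = 512, giving log₂ n ≤ 2.3814 and n ≤ 5.210. The largest whole number is 5.

5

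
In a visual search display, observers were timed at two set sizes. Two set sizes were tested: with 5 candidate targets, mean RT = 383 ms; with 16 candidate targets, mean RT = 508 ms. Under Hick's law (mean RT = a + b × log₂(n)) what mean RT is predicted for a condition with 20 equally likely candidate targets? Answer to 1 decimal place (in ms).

RT is linear in log₂ n, so two points fix the line:
  b = (508 − 383) / (log₂ 16 − log₂ 5) = 125 / (4 − 2.3219) = 74.490 ms/bit
  a = 383 − 74.490 × 2.3219 = 210.039 ms
Then RT(20) = 210.039 + 74.490 × log₂ 20 = 210.039 + 74.490 × 4.3219 ≈ 531.981 ms.

532.0 ms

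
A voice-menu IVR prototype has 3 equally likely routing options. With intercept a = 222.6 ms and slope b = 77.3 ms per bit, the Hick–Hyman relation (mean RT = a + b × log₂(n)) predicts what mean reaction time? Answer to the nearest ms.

log₂(3) = 1.5850 bits, so RT = 222.6 + 77.3 × 1.5850 ≈ 345.118 ms.

345 ms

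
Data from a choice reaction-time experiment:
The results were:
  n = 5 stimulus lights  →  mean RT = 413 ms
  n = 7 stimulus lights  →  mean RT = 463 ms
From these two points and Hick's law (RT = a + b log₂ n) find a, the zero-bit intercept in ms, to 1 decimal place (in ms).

173.8 ms

b = (RT₂ − RT₁)/(log₂ n₂ − log₂ n₁) = (463 − 413)/(2.8074 − 2.3219) = 103.002 ms/bit.
a = RT₁ − b·log₂ n₁ = 413 − 103.002 × 2.3219 = 173.836 ms.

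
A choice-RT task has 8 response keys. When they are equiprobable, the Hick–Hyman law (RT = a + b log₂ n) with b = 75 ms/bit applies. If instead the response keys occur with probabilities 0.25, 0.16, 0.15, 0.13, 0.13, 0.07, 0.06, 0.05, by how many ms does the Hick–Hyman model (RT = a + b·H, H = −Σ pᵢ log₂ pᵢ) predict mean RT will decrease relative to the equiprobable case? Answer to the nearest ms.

Equiprobable entropy H₀ = log₂ 8 = 3.0000 bits.
Skewed entropy H = −Σ pᵢ log₂ pᵢ = 2.8270 bits.
ΔRT = b·(H₀ − H) = 75 × 0.1730 = 12.97 ms.

13 ms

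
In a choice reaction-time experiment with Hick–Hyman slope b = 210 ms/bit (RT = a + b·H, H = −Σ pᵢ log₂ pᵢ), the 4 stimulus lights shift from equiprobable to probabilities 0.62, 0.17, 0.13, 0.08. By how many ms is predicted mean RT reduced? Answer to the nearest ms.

Equiprobable entropy H₀ = log₂ 4 = 2.0000 bits.
Skewed entropy H = −Σ pᵢ log₂ pᵢ = 1.5363 bits.
ΔRT = b·(H₀ − H) = 210 × 0.4637 = 97.37 ms.

97 ms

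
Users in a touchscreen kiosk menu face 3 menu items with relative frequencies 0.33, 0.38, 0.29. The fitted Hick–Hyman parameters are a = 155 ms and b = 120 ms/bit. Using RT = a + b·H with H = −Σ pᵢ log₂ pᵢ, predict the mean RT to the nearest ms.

344 ms

H = 0.33·log₂(1/0.33) + 0.38·log₂(1/0.38) + 0.29·log₂(1/0.29) = 1.5762 bits.
RT = 155 + 120 × 1.5762 = 344.14 ms.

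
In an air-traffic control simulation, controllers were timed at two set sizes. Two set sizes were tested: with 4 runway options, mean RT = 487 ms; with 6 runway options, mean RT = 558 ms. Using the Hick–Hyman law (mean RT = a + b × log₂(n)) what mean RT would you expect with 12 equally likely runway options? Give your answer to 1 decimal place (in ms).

Solve the two-equation system in a and b:
  b = (558 − 487) / (log₂ 6 − log₂ 4) = 71 / (2.5850 − 2) = 121.375 ms/bit
  a = 487 − 121.375 × 2 = 244.249 ms
Then RT(12) = 244.249 + 121.375 × log₂ 12 = 244.249 + 121.375 × 3.5850 ≈ 679.375 ms.

679.4 ms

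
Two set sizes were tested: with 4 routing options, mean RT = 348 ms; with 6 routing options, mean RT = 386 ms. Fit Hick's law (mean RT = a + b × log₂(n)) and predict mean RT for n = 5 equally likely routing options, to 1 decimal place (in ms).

368.9 ms

Solve the two-equation system in a and b:
  b = (386 − 348) / (log₂ 6 − log₂ 4) = 38 / (2.5850 − 2) = 64.961 ms/bit
  a = 348 − 64.961 × 2 = 218.077 ms
Then RT(5) = 218.077 + 64.961 × log₂ 5 = 218.077 + 64.961 × 2.3219 ≈ 368.913 ms.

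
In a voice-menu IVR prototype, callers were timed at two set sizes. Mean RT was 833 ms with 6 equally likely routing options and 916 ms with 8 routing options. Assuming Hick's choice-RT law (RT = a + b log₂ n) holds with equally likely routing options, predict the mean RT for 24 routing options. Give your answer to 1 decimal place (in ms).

1233.0 ms

RT is linear in log₂ n, so two points fix the line:
  b = (916 − 833) / (log₂ 8 − log₂ 6) = 83 / (3 − 2.5850) = 199.982 ms/bit
  a = 833 − 199.982 × 2.5850 = 316.054 ms
Then RT(24) = 316.054 + 199.982 × log₂ 24 = 316.054 + 199.982 × 4.5850 ≈ 1232.964 ms.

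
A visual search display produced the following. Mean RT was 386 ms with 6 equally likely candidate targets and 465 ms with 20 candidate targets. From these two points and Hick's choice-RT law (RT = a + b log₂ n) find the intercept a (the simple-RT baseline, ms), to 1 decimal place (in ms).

268.4 ms

Slope: b = (465 − 386) / (log₂ 20 − log₂ 6) = 79/1.7370 = 45.482 ms/bit.
a = RT₁ − b·log₂ n₁ = 386 − 45.482 × 2.5850 = 268.432 ms.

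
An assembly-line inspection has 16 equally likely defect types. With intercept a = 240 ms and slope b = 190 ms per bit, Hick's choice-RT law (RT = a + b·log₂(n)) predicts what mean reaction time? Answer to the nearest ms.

1000 ms

log₂(16) = 4 bits, so RT = 240 + 190 × 4 ≈ 1000.000 ms.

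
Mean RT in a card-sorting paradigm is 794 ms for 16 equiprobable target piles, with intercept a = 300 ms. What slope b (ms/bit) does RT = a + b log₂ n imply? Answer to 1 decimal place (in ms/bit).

16 alternatives carry log₂ 16 = 4 bits; the choice cost is 794 − 300 = 494 ms, so b = 494/4 = 123.500 ms/bit.

123.5 ms/bit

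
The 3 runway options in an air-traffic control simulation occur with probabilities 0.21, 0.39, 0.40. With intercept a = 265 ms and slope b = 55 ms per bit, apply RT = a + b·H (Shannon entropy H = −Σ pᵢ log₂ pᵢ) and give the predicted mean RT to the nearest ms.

Entropy contributions −pᵢ log₂ pᵢ: 0.4728, 0.5298, 0.5288; sum H = 1.5314 bits.
RT = a + bH = 265 + 55·1.5314 = 349.23 ms.

349 ms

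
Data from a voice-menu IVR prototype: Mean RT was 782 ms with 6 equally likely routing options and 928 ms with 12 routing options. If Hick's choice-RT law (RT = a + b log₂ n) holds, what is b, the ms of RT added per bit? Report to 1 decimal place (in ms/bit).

Slope: b = (928 − 782) / (log₂ 12 − log₂ 6) = 146/1.0000 = 146.000 ms/bit.

146.0 ms/bit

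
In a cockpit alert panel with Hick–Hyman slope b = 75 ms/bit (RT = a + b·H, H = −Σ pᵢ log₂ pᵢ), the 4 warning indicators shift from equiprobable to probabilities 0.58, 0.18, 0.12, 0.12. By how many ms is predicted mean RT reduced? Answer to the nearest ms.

Equiprobable entropy H₀ = log₂ 4 = 2.0000 bits.
Skewed entropy H = −Σ pᵢ log₂ pᵢ = 1.6352 bits.
ΔRT = b·(H₀ − H) = 75 × 0.3648 = 27.36 ms.

27 ms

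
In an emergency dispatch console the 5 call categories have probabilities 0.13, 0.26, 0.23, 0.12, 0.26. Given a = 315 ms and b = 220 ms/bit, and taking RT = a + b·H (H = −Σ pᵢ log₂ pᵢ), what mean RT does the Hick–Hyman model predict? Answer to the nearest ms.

H = 0.13·log₂(1/0.13) + 0.26·log₂(1/0.26) + 0.23·log₂(1/0.23) + 0.12·log₂(1/0.12) + 0.26·log₂(1/0.26) = 2.2480 bits.
RT = 315 + 220 × 2.2480 = 809.55 ms.

810 ms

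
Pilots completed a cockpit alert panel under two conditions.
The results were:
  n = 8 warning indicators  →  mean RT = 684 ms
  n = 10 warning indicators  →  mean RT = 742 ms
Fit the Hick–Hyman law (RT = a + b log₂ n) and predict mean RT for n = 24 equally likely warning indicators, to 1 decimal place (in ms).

969.6 ms

RT is linear in log₂ n, so two points fix the line:
  b = (742 − 684) / (log₂ 10 − log₂ 8) = 58 / (3.3219 − 3) = 180.164 ms/bit
  a = 684 − 180.164 × 3 = 143.507 ms
Then RT(24) = 143.507 + 180.164 × log₂ 24 = 143.507 + 180.164 × 4.5850 ≈ 969.554 ms.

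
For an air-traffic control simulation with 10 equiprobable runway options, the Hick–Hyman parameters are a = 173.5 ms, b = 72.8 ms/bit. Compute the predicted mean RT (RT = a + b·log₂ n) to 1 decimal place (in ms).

log₂(10) = 3.3219 bits, so RT = 173.5 + 72.8 × 3.3219 ≈ 415.336 ms.

415.3 ms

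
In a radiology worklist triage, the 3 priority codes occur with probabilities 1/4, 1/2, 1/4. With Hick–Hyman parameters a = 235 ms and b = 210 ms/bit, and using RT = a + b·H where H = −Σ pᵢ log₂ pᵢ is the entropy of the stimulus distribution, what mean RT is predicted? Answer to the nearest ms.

550 ms

Each term −pᵢ log₂ pᵢ: 0.25·2 + 0.5·1 + 0.25·2; summed, H = 1.500 bits.
Mean RT = a + bH = 235 + 210·1.500 = 550.00 ms.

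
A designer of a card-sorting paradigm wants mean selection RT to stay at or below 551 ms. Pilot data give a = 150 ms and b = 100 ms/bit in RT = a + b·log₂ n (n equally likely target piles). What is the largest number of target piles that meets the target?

16

Set 150 + 100·log₂ n ≤ 551 → log₂ n ≤ (551 − 150)/100 = 4.0100.
So n ≤ 2^4.0100 = 16.111; the largest integer n is 16.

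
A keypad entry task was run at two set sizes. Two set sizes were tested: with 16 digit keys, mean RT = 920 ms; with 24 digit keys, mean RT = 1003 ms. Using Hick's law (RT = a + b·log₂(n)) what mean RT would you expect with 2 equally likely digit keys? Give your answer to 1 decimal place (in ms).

494.3 ms

Solve the two-equation system in a and b:
  b = (1003 − 920) / (log₂ 24 − log₂ 16) = 83 / (4.5850 − 4) = 141.889 ms/bit
  a = 920 − 141.889 × 4 = 352.442 ms
Then RT(2) = 352.442 + 141.889 × log₂ 2 = 352.442 + 141.889 × 1 ≈ 494.332 ms.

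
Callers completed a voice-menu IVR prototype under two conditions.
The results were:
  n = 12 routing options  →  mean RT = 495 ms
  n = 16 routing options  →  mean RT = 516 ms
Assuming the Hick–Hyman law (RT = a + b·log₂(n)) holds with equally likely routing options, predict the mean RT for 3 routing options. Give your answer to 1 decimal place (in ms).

393.8 ms

With log₂ n on the abscissa the relation is linear; from the two conditions:
  b = (516 − 495) / (log₂ 16 − log₂ 12) = 21 / (4 − 3.5850) = 50.598 ms/bit
  a = 495 − 50.598 × 3.5850 = 313.609 ms
Then RT(3) = 313.609 + 50.598 × log₂ 3 = 313.609 + 50.598 × 1.5850 ≈ 393.804 ms.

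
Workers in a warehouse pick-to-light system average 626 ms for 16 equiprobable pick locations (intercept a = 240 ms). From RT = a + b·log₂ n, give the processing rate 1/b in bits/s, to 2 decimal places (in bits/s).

b = (626 − 240)/log₂ 16 = 386/4 = 96.500 ms per bit = 0.09650 s/bit; the reciprocal is 10.363 bits/s.

10.36 bits/s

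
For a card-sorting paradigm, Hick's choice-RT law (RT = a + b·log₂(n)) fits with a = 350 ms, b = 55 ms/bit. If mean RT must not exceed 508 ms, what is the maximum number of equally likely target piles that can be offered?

Information budget: (508 − 350)/55 = 2.8727 bits, so n ≤ 2^2.8727 = 7.324 → at most 7.

7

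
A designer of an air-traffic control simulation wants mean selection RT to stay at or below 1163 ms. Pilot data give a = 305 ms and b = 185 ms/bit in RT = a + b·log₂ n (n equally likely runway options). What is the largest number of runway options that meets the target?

Set 305 + 185·log₂ n ≤ 1163 → log₂ n ≤ (1163 − 305)/185 = 4.6378.
So n ≤ 2^4.6378 = 24.896; the largest integer n is 24.

24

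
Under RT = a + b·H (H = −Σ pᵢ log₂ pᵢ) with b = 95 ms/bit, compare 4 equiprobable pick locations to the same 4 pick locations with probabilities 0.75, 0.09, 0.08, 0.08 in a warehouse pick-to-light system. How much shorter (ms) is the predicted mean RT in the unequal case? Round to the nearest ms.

Equiprobable entropy H₀ = log₂ 4 = 2.0000 bits.
Skewed entropy H = −Σ pᵢ log₂ pᵢ = 1.2069 bits.
ΔRT = b·(H₀ − H) = 95 × 0.7931 = 75.34 ms.

75 ms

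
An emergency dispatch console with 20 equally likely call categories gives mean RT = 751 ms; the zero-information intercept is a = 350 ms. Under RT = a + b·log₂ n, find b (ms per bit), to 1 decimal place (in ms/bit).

b = (751 − 350) / log₂(20) = 401 / 4.3219 = 92.783 ms/bit.

92.8 ms/bit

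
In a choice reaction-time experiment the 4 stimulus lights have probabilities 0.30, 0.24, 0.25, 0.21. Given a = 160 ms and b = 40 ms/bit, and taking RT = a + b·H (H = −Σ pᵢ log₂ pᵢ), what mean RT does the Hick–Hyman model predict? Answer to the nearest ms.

Entropy contributions −pᵢ log₂ pᵢ: 0.5211, 0.4941, 0.5000, 0.4728; sum H = 1.9880 bits.
RT = a + bH = 160 + 40·1.9880 = 239.52 ms.

240 ms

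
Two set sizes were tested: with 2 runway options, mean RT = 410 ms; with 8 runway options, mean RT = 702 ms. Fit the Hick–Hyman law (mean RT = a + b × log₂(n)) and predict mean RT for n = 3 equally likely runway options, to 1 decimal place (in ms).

With log₂ n on the abscissa the relation is linear; from the two conditions:
  b = (702 − 410) / (log₂ 8 − log₂ 2) = 292 / (3 − 1) = 146.000 ms/bit
  a = 410 − 146.000 × 1 = 264.000 ms
Then RT(3) = 264.000 + 146.000 × log₂ 3 = 264.000 + 146.000 × 1.5850 ≈ 495.405 ms.

495.4 ms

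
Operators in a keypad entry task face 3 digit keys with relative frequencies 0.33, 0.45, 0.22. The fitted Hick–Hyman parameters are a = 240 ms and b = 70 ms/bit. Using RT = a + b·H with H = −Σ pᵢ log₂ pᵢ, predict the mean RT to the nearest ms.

Entropy contributions −pᵢ log₂ pᵢ: 0.5278, 0.5184, 0.4806; sum H = 1.5268 bits.
RT = a + bH = 240 + 70·1.5268 = 346.88 ms.

347 ms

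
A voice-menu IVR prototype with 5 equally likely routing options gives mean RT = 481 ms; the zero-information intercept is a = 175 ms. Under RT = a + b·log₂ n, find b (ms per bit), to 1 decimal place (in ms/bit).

131.8 ms/bit

log₂(5) = 2.3219 bits.
b = (RT − a)/log₂ n = (481 − 175) / 2.3219 = 131.787 ms/bit.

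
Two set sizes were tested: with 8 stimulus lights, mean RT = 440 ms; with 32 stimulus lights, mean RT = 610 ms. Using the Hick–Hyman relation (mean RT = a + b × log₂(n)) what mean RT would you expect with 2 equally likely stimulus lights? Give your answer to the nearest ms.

270 ms

Solve the two-equation system in a and b:
  b = (610 − 440) / (log₂ 32 − log₂ 8) = 170 / (5 − 3) = 85 ms/bit
  a = 440 − 85 × 3 = 185 ms
Then RT(2) = 185 + 85 × log₂ 2 = 185 + 85 × 1 ≈ 270.000 ms.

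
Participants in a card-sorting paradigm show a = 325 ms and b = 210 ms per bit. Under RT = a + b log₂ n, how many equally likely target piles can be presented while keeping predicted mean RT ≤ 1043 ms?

210·log₂ n ≤ 1043 − 325 = 718, giving log₂ n ≤ 3.4190 and n ≤ 10.696. The largest whole number is 10.

10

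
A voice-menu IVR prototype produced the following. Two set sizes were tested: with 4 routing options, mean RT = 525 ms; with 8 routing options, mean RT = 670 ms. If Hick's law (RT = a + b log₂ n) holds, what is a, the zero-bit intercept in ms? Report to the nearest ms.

235 ms

b = (RT₂ − RT₁)/(log₂ n₂ − log₂ n₁) = (670 − 525)/(3 − 2) = 145 ms/bit.
Intercept: a = 525 − 145·log₂(4) = 235.000 ms.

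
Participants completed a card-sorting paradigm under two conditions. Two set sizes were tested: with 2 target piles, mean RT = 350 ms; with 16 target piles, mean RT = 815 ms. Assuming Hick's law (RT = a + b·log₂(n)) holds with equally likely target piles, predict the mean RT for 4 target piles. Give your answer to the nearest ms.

Solve the two-equation system in a and b:
  b = (815 − 350) / (log₂ 16 − log₂ 2) = 465 / (4 − 1) = 155 ms/bit
  a = 350 − 155 × 1 = 195 ms
Then RT(4) = 195 + 155 × log₂ 4 = 195 + 155 × 2 ≈ 505.000 ms.

505 ms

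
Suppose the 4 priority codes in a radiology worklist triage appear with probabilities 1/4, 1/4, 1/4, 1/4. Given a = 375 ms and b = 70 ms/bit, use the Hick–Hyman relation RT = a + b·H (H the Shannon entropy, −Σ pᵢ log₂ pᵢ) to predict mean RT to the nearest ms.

515 ms

H = −Σ pᵢ log₂ pᵢ = 0.25·2 + 0.25·2 + 0.25·2 + 0.25·2 = 2.000 bits.
RT = 375 + 70 × 2.000 = 515.00 ms.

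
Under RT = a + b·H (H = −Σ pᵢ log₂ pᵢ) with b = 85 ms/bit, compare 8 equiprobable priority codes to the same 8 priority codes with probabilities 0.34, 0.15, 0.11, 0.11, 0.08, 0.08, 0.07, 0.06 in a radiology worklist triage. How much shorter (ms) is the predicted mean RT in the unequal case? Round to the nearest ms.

22 ms

The RT saving is b·ΔH. Equiprobable H₀ = log₂(8) = 3.0000 bits; with the given probabilities H = 2.7354 bits.
b·(H₀ − H) = 85 × (3.0000 − 2.7354) = 22.49 ms.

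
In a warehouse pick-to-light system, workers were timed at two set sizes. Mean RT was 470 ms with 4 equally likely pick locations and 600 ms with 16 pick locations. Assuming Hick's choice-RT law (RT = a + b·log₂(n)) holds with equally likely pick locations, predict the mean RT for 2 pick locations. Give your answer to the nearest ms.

405 ms

With log₂ n on the abscissa the relation is linear; from the two conditions:
  b = (600 − 470) / (log₂ 16 − log₂ 4) = 130 / (4 − 2) = 65 ms/bit
  a = 470 − 65 × 2 = 340 ms
Then RT(2) = 340 + 65 × log₂ 2 = 340 + 65 × 1 ≈ 405.000 ms.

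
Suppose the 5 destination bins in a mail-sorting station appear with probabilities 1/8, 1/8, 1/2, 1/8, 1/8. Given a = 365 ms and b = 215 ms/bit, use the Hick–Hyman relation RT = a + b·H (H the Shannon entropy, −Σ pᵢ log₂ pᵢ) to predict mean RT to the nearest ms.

795 ms

H = −Σ pᵢ log₂ pᵢ = 0.125·3 + 0.125·3 + 0.5·1 + 0.125·3 + 0.125·3 = 2.000 bits.
RT = 365 + 215 × 2.000 = 795.00 ms.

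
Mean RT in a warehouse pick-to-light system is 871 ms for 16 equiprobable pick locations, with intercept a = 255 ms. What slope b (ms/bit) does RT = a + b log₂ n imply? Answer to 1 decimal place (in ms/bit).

154.0 ms/bit

16 alternatives carry log₂ 16 = 4 bits; the choice cost is 871 − 255 = 616 ms, so b = 616/4 = 154.000 ms/bit.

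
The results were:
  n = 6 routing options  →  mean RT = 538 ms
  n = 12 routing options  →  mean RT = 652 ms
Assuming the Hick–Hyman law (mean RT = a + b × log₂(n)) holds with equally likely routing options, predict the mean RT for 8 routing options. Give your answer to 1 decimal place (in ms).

585.3 ms

With log₂ n on the abscissa the relation is linear; from the two conditions:
  b = (652 − 538) / (log₂ 12 − log₂ 6) = 114 / (3.5850 − 2.5850) = 114.000 ms/bit
  a = 538 − 114.000 × 2.5850 = 243.314 ms
Then RT(8) = 243.314 + 114.000 × log₂ 8 = 243.314 + 114.000 × 3 ≈ 585.314 ms.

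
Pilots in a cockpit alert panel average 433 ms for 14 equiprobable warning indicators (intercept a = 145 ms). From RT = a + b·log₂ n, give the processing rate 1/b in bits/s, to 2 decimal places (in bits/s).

13.22 bits/s

Choice component = 433 − 145 = 288 ms over log₂(14) = 3.8074 bits.
b = 288 / 3.8074 = 75.643 ms/bit, so 1/b = 13.220 bits/s.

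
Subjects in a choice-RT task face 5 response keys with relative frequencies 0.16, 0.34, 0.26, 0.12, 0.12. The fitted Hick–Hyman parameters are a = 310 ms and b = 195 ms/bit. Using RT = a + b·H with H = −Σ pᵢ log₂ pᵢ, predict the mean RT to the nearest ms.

Entropy contributions −pᵢ log₂ pᵢ: 0.4230, 0.5292, 0.5053, 0.3671, 0.3671; sum H = 2.1916 bits.
RT = a + bH = 310 + 195·2.1916 = 737.36 ms.

737 ms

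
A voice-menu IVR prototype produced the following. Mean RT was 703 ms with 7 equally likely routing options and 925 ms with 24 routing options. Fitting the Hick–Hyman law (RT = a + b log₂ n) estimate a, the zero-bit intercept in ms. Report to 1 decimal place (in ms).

352.4 ms

Slope: b = (925 − 703) / (log₂ 24 − log₂ 7) = 222/1.7776 = 124.887 ms/bit.
Intercept: a = 703 − 124.887·log₂(7) = 352.398 ms.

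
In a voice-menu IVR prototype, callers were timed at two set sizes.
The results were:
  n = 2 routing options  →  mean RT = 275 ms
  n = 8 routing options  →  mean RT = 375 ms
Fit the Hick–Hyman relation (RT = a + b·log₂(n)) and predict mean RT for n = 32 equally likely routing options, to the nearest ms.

475 ms

With log₂ n on the abscissa the relation is linear; from the two conditions:
  b = (375 − 275) / (log₂ 8 − log₂ 2) = 100 / (3 − 1) = 50 ms/bit
  a = 275 − 50 × 1 = 225 ms
Then RT(32) = 225 + 50 × log₂ 32 = 225 + 50 × 5 ≈ 475.000 ms.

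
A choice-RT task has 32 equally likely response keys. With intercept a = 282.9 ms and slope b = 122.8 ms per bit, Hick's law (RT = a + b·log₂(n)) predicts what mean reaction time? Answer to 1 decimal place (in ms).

log₂(32) = 5 bits, so RT = 282.9 + 122.8 × 5 ≈ 896.900 ms.

896.9 ms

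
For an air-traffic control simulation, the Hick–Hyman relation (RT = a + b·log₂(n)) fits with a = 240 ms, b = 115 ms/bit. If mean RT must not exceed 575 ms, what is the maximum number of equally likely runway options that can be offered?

7

Information budget: (575 − 240)/115 = 2.9130 bits, so n ≤ 2^2.9130 = 7.532 → at most 7.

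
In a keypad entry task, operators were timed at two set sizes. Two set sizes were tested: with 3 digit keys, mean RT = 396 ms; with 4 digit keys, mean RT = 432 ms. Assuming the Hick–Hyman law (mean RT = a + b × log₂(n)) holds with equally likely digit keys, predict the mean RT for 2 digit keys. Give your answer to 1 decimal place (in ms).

345.3 ms

With log₂ n on the abscissa the relation is linear; from the two conditions:
  b = (432 − 396) / (log₂ 4 − log₂ 3) = 36 / (2 − 1.5850) = 86.739 ms/bit
  a = 396 − 86.739 × 1.5850 = 258.522 ms
Then RT(2) = 258.522 + 86.739 × log₂ 2 = 258.522 + 86.739 × 1 ≈ 345.261 ms.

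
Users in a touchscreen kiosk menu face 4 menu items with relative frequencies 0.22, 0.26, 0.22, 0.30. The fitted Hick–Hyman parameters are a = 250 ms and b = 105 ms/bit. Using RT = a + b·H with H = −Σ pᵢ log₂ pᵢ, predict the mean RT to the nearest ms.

Entropy contributions −pᵢ log₂ pᵢ: 0.4806, 0.5053, 0.4806, 0.5211; sum H = 1.9875 bits.
RT = a + bH = 250 + 105·1.9875 = 458.69 ms.

459 ms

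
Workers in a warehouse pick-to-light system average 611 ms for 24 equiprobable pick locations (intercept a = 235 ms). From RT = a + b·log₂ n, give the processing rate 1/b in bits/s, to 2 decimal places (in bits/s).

Choice component = 611 − 235 = 376 ms over log₂(24) = 4.5850 bits.
b = 376 / 4.5850 = 82.007 ms/bit, so 1/b = 12.194 bits/s.

12.19 bits/s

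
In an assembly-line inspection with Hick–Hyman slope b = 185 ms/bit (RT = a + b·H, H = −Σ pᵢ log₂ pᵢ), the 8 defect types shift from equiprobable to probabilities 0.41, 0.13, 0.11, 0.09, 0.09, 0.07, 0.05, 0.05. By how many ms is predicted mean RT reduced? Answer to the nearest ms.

Equiprobable entropy H₀ = log₂ 8 = 3.0000 bits.
Skewed entropy H = −Σ pᵢ log₂ pᵢ = 2.5864 bits.
ΔRT = b·(H₀ − H) = 185 × 0.4136 = 76.52 ms.

77 ms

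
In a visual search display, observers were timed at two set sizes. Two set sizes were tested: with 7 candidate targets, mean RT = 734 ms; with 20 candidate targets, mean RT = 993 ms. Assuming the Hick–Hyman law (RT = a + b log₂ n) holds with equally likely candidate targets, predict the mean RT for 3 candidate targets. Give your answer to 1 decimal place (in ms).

With log₂ n on the abscissa the relation is linear; from the two conditions:
  b = (993 − 734) / (log₂ 20 − log₂ 7) = 259 / (4.3219 − 2.8074) = 171.005 ms/bit
  a = 734 − 171.005 × 2.8074 = 253.928 ms
Then RT(3) = 253.928 + 171.005 × log₂ 3 = 253.928 + 171.005 × 1.5850 ≈ 524.964 ms.

525.0 ms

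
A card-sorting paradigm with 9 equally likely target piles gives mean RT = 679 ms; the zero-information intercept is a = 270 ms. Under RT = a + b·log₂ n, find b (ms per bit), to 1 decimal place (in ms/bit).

log₂(9) = 3.1699 bits.
b = (RT − a)/log₂ n = (679 − 270) / 3.1699 = 129.025 ms/bit.

129.0 ms/bit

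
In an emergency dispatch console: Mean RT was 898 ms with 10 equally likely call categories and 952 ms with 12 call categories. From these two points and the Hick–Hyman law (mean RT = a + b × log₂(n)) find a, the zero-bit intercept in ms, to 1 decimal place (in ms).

Slope: b = (952 − 898) / (log₂ 12 − log₂ 10) = 54/0.2630 = 205.296 ms/bit.
a = RT₁ − b·log₂ n₁ = 898 − 205.296 × 3.3219 = 216.020 ms.

216.0 ms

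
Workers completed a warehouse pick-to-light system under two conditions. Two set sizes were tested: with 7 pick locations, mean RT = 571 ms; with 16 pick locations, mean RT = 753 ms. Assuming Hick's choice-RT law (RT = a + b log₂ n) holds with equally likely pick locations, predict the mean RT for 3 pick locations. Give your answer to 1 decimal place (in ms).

Solve the two-equation system in a and b:
  b = (753 − 571) / (log₂ 16 − log₂ 7) = 182 / (4 − 2.8074) = 152.602 ms/bit
  a = 571 − 152.602 × 2.8074 = 142.592 ms
Then RT(3) = 142.592 + 152.602 × log₂ 3 = 142.592 + 152.602 × 1.5850 ≈ 384.460 ms.

384.5 ms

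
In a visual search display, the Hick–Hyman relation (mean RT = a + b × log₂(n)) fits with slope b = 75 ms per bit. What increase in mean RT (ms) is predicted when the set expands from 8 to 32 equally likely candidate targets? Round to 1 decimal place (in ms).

150.0 ms

Only the slope matters, since a is common to both: ΔRT = b·log₂(n₂/n₁).
log₂(32) − log₂(8) = log₂(32/8) = log₂(4) = 2.
ΔRT = 75 × 2.0000 = 150.000 ms.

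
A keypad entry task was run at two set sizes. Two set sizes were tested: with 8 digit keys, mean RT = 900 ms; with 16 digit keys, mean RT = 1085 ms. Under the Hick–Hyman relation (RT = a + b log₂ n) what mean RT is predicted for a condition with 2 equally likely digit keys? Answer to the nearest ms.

530 ms

RT is linear in log₂ n, so two points fix the line:
  b = (1085 − 900) / (log₂ 16 − log₂ 8) = 185 / (4 − 3) = 185 ms/bit
  a = 900 − 185 × 3 = 345 ms
Then RT(2) = 345 + 185 × log₂ 2 = 345 + 185 × 1 ≈ 530.000 ms.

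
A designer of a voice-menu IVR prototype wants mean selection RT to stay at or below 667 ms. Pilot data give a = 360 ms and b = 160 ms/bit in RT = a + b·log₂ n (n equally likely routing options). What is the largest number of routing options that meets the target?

Set 360 + 160·log₂ n ≤ 667 → log₂ n ≤ (667 − 360)/160 = 1.9187.
So n ≤ 2^1.9187 = 3.781; the largest integer n is 3.

3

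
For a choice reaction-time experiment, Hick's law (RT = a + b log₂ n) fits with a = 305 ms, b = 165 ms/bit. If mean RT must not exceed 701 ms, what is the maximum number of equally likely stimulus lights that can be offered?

165·log₂ n ≤ 701 − 305 = 396, giving log₂ n ≤ 2.4000 and n ≤ 5.278. The largest whole number is 5.

5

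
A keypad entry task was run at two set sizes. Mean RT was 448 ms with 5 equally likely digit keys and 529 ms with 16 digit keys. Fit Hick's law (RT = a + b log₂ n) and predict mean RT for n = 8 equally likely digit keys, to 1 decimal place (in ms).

480.7 ms

With log₂ n on the abscissa the relation is linear; from the two conditions:
  b = (529 − 448) / (log₂ 16 − log₂ 5) = 81 / (4 − 2.3219) = 48.270 ms/bit
  a = 448 − 48.270 × 2.3219 = 335.921 ms
Then RT(8) = 335.921 + 48.270 × log₂ 8 = 335.921 + 48.270 × 3 ≈ 480.730 ms.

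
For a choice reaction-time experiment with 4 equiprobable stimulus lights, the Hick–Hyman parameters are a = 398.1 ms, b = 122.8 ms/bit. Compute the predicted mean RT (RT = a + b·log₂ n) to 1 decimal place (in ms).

log₂(4) = 2 bits, so RT = 398.1 + 122.8 × 2 ≈ 643.700 ms.

643.7 ms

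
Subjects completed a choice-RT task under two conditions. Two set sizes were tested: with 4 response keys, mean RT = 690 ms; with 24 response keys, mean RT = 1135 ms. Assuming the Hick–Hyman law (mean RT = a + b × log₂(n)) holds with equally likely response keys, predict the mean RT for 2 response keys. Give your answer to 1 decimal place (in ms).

With log₂ n on the abscissa the relation is linear; from the two conditions:
  b = (1135 − 690) / (log₂ 24 − log₂ 4) = 445 / (4.5850 − 2) = 172.149 ms/bit
  a = 690 − 172.149 × 2 = 345.701 ms
Then RT(2) = 345.701 + 172.149 × log₂ 2 = 345.701 + 172.149 × 1 ≈ 517.851 ms.

517.9 ms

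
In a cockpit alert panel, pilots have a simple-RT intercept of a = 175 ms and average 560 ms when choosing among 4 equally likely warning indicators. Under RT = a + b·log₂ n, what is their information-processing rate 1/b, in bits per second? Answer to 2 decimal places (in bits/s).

b = (560 − 175)/log₂ 4 = 385/2 = 192.500 ms per bit = 0.19250 s/bit; the reciprocal is 5.195 bits/s.

5.19 bits/s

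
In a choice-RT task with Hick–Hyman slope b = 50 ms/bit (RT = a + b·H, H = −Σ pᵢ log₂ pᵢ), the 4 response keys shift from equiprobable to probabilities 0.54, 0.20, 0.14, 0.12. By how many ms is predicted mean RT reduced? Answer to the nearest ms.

15 ms

The RT saving is b·ΔH. Equiprobable H₀ = log₂(4) = 2.0000 bits; with the given probabilities H = 1.7086 bits.
b·(H₀ − H) = 50 × (2.0000 − 1.7086) = 14.57 ms.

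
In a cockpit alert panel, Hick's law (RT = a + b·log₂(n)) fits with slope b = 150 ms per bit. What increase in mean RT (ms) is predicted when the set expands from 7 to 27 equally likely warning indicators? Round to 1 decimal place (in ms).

The intercept a cancels: ΔRT = b·(log₂ n₂ − log₂ n₁) = b·log₂(n₂/n₁).
log₂(27) − log₂(7) = 4.7549 − 2.8074 = 1.9475.
ΔRT = 150 × 1.9475 = 292.130 ms.

292.1 ms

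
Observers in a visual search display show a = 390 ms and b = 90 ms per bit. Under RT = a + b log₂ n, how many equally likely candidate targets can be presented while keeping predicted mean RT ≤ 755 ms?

Information budget: (755 − 390)/90 = 4.0556 bits, so n ≤ 2^4.0556 = 16.628 → at most 16.

16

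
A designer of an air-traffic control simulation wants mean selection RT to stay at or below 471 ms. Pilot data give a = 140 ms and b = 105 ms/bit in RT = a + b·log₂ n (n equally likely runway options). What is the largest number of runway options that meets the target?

8

105·log₂ n ≤ 471 − 140 = 331, giving log₂ n ≤ 3.1524 and n ≤ 8.891. The largest whole number is 8.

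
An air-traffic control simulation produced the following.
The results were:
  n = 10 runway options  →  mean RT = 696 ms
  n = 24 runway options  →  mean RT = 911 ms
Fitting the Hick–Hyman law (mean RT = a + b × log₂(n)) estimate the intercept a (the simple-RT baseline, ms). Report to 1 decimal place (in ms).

The slope on a log₂ axis is (911 − 696) / (4.5850 − 3.3219) = 170.225 ms/bit.
a = RT₁ − b·log₂ n₁ = 696 − 170.225 × 3.3219 = 130.525 ms.

130.5 ms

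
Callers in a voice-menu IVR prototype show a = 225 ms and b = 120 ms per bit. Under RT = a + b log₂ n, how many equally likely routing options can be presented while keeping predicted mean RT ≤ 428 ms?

Information budget: (428 − 225)/120 = 1.6917 bits, so n ≤ 2^1.6917 = 3.230 → at most 3.

3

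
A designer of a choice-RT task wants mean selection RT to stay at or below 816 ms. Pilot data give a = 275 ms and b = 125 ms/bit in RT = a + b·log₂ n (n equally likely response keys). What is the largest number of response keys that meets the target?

Information budget: (816 − 275)/125 = 4.3280 bits, so n ≤ 2^4.3280 = 20.084 → at most 20.

20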